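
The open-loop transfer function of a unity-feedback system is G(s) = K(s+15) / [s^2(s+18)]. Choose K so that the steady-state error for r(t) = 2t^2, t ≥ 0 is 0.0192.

System type = 2 (two poles at s=0).
K_a = lim_{s→0} s^2·G(s) = K·15 / (18) = (5/6)·K.
e_ss = 4/K_a = 0.0192 ⇒ K_a = 625/3 ⇒ K = (625/3)/(5/6) = 250.

250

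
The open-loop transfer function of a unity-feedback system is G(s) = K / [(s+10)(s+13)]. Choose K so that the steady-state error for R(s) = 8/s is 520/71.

12

The open loop has no poles at the origin → type 0 system.
K_p = lim_{s→0} G(s) = K / (10·13) = (1/130)·K.
e_ss = 8/(1 + K_p) = 520/71 ⇒ 1 + (1/130)·K = 71/65 ⇒ K = 12.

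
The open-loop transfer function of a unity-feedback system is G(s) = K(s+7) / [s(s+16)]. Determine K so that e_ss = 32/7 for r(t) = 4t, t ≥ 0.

2

One free integrator in G(s): this is a type 1 system.
K_v = lim_{s→0} s·G(s) = K·7 / (16) = 0.4375·K.
e_ss = 4/K_v = 32/7 ⇒ K_v = 0.875 ⇒ K = 0.875/0.4375 = 2.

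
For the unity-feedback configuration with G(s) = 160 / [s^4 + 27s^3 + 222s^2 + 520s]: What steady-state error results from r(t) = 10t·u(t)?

32.5

Factoring s from the denominator leaves a polynomial with constant term 520, so the system is type 1.
K_v = lim_{s→0} s·G(s) = 160 / 520 = 4/13.
e_ss = 10/K_v = 10/(4/13) = 32.5.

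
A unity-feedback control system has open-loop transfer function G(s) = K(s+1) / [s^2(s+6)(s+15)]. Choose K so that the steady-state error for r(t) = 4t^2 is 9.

80

System type = 2 (two poles at s=0).
K_a = lim_{s→0} s^2·G(s) = K·1 / (6·15) = (1/90)·K.
e_ss = 8/K_a = 9 ⇒ K_a = 8/9 ⇒ K = (8/9)/(1/90) = 80.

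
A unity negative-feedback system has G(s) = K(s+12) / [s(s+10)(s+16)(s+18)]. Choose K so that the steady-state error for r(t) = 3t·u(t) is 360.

2

The open loop has one pole at the origin → type 1 system.
K_v = lim_{s→0} s·G(s) = K·12 / (10·16·18) = (1/240)·K.
e_ss = 3/K_v = 360 ⇒ K_v = 1/120 ⇒ K = (1/120)/(1/240) = 2.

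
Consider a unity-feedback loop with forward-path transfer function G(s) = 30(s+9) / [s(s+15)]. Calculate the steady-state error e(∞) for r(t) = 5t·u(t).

One free integrator in G(s): this is a type 1 system.
K_v = lim_{s→0} s·G(s) = 30·9 / (15) = 18.
e_ss = 5/K_v = 5/18.

5/18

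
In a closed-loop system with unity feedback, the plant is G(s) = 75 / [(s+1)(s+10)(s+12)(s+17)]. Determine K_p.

No free integrators in G(s): this is a type 0 system.
K_p = lim_{s→0} G(s) = 75 / (1·10·12·17) = 5/136.

5/136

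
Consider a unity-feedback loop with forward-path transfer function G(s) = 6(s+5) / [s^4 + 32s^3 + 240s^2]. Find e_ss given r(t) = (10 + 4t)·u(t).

0

Lowest-order denominator term is 240s^2, so the open loop has 2 poles at the origin → type 2 system. Taking each input component in turn:
  • 10: tracked with zero error.
  • 4t: tracked with zero error.
Total e_ss = 0.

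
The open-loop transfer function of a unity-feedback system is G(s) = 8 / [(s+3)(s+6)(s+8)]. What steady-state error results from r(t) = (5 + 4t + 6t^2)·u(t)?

The open loop has no poles at the origin → type 0 system. Treating each term separately:
  • 5: e_ss = 5/(1+K_p) with K_p=1/18 → 90/19.
  • 4t: a type-0 system cannot track it, e_ss → ∞.
  • 6t^2: a type-0 system cannot track it, e_ss → ∞.
The unbounded component dominates.

infinity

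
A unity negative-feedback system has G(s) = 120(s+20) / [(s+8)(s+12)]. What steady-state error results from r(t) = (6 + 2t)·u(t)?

infinity

The open loop has no poles at the origin → type 0 system. By superposition:
  • 6: e_ss = 6/(1+K_p) with K_p=25 → 3/13.
  • 2t: a type-0 system cannot track it, e_ss → ∞.
The unbounded component dominates.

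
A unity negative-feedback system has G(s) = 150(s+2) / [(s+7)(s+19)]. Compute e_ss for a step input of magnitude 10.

G(s) has no factors of s in the denominator, so the system is type 0.
K_p = lim_{s→0} G(s) = 150·2 / (7·19) = 300/133.
e_ss = 10/(1 + K_p) = 10/(433/133) = 1330/433.

1330/433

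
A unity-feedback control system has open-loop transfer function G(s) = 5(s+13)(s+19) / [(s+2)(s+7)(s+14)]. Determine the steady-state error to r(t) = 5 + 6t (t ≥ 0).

infinity

System type = 0 (no poles at s=0). Taking each input component in turn:
  • 5: e_ss = 5/(1+K_p) with K_p=1235/196 → 980/1431.
  • 6t: a type-0 system cannot track it, e_ss → ∞.
The unbounded component dominates.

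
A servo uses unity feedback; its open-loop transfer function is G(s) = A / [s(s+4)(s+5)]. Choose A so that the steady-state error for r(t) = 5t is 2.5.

40

One free integrator in G(s): this is a type 1 system.
K_v = lim_{s→0} s·G(s) = A / (4·5) = 0.05·A.
e_ss = 5/K_v = 2.5 ⇒ K_v = 2 ⇒ A = 2/0.05 = 40.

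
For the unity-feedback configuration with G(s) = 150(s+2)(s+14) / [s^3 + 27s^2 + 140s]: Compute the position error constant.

K_p = lim_{s→0} G(s); with 1 pole at the origin the limit diverges, so K_p = ∞.

infinity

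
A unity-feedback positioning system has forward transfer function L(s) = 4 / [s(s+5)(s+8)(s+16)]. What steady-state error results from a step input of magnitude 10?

0

L(s) has one factor of s in the denominator, so the system is type 1.
K_p = ∞ for a type-1 system; e_ss to a step is zero.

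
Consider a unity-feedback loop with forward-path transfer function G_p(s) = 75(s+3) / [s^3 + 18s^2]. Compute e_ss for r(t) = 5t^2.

The denominator has no term below 18s^2 — 2 poles at s=0, type 2.
K_a = lim_{s→0} s^2·G_p(s) = 75·3 / 18 = 12.5.
r(t) = 5t^2 gives R(s) = 10/s^3.
e_ss = 10/K_a = 10/12.5 = 0.8.

0.8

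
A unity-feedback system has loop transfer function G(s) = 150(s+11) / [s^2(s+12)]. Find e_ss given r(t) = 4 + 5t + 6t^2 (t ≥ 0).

G(s) has two factors of s in the denominator, so the system is type 2. Treating each term separately:
  • 4: tracked with zero error.
  • 5t: tracked with zero error.
  • 6t^2: e_ss = 12/K_a with K_a=137.5 → 24/275.
Total e_ss = 24/275.

24/275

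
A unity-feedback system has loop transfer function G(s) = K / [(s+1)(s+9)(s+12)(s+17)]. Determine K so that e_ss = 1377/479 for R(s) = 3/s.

No free integrators in G(s): this is a type 0 system.
K_p = lim_{s→0} G(s) = K / (1·9·12·17) = (1/1836)·K.
e_ss = 3/(1 + K_p) = 1377/479 ⇒ 1 + (1/1836)·K = 479/459 ⇒ K = 80.

80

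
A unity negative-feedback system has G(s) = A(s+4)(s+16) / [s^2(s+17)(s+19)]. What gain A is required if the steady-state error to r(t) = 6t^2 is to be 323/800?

150

G(s) has two factors of s in the denominator, so the system is type 2.
K_a = lim_{s→0} s^2·G(s) = A·4·16 / (17·19) = (64/323)·A.
e_ss = 12/K_a = 323/800 ⇒ K_a = 9600/323 ⇒ A = (9600/323)/(64/323) = 150.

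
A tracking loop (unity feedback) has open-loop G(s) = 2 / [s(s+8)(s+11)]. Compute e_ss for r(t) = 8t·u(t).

352

The open loop has one pole at the origin → type 1 system.
K_v = lim_{s→0} s·G(s) = 2 / (8·11) = 1/44.
e_ss = 8/K_v = 8/(1/44) = 352.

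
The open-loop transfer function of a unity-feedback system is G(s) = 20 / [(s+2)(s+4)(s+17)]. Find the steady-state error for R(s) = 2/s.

The open loop has no poles at the origin → type 0 system.
K_p = lim_{s→0} G(s) = 20 / (2·4·17) = 5/34.
e_ss = 2/(1 + K_p) = 2/(39/34) = 68/39.

68/39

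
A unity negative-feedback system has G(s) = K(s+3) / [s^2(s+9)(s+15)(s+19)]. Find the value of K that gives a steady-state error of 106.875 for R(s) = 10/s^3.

80

The open loop has two poles at the origin → type 2 system.
K_a = lim_{s→0} s^2·G(s) = K·3 / (9·15·19) = (1/855)·K.
e_ss = 10/K_a = 106.875 ⇒ K_a = 16/171 ⇒ K = (16/171)/(1/855) = 80.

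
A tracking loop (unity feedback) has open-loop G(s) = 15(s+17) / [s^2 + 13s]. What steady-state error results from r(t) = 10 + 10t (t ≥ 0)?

Factoring s from the denominator leaves a polynomial with constant term 13, so the system is type 1. Taking each input component in turn:
  • 10: tracked with zero error.
  • 10t: e_ss = 10/K_v with K_v=255/13 → 26/51.
Total e_ss = 26/51.

26/51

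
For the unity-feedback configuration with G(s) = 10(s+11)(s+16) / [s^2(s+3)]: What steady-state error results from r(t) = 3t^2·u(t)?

G(s) has two factors of s in the denominator, so the system is type 2.
K_a = lim_{s→0} s^2·G(s) = 10·11·16 / (3) = 1760/3.
r(t) = 3t^2 gives R(s) = 6/s^3.
e_ss = 6/K_a = 6/(1760/3) = 9/880.

9/880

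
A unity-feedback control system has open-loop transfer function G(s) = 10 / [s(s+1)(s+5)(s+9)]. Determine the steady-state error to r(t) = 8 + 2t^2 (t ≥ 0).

infinity

One free integrator in G(s): this is a type 1 system. Treating each term separately:
  • 8: tracked with zero error.
  • 2t^2: a type-1 system cannot track it, e_ss → ∞.
The unbounded component dominates.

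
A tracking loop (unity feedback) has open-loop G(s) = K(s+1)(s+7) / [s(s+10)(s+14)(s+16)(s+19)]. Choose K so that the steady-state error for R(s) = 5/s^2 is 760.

40

System type = 1 (one pole at s=0).
K_v = lim_{s→0} s·G(s) = K·1·7 / (10·14·16·19) = (1/6080)·K.
e_ss = 5/K_v = 760 ⇒ K_v = 1/152 ⇒ K = (1/152)/(1/6080) = 40.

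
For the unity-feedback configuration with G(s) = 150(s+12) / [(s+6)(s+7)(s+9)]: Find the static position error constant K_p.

100/21

The open loop has no poles at the origin → type 0 system.
K_p = lim_{s→0} G(s) = 150·12 / (6·7·9) = 100/21.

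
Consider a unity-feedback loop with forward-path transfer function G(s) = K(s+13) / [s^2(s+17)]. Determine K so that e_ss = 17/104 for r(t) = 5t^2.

The open loop has two poles at the origin → type 2 system.
K_a = lim_{s→0} s^2·G(s) = K·13 / (17) = (13/17)·K.
e_ss = 10/K_a = 17/104 ⇒ K_a = 1040/17 ⇒ K = (1040/17)/(13/17) = 80.

80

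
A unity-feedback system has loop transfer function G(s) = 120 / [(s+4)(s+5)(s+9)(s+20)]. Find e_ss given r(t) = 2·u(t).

60/31

System type = 0 (no poles at s=0).
K_p = lim_{s→0} G(s) = 120 / (4·5·9·20) = 1/30.
e_ss = 2/(1 + K_p) = 2/(31/30) = 60/31.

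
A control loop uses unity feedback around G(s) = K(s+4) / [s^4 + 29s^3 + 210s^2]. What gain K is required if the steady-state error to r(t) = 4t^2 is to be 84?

5

Factoring s^2 from the denominator leaves a polynomial with constant term 210, so the system is type 2.
K_a = lim_{s→0} s^2·G(s) = K·4 / 210 = (2/105)·K.
e_ss = 8/K_a = 84 ⇒ K_a = 2/21 ⇒ K = (2/21)/(2/105) = 5.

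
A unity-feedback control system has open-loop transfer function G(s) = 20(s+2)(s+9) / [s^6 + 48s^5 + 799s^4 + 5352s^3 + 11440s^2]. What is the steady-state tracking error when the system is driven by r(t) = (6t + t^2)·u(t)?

572/9

The denominator has no term below 11440s^2 — 2 poles at s=0, type 2. Treating each term separately:
  • 6t: tracked with zero error.
  • t^2: e_ss = 2/K_a with K_a=9/286 → 572/9.
Total e_ss = 572/9.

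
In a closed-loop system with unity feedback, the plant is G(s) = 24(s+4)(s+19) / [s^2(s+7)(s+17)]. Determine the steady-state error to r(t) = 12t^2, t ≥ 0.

Two free integrators in G(s): this is a type 2 system.
K_a = lim_{s→0} s^2·G(s) = 24·4·19 / (7·17) = 1824/119.
r(t) = 12t^2 gives R(s) = 24/s^3.
e_ss = 24/K_a = 24/(1824/119) = 119/76.

119/76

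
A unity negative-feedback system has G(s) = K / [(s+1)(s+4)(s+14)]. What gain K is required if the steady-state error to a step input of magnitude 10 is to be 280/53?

50

System type = 0 (no poles at s=0).
K_p = lim_{s→0} G(s) = K / (1·4·14) = (1/56)·K.
e_ss = 10/(1 + K_p) = 280/53 ⇒ 1 + (1/56)·K = 53/28 ⇒ K = 50.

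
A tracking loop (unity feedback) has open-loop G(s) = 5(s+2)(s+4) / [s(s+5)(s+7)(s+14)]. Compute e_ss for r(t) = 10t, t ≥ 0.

122.5

One free integrator in G(s): this is a type 1 system.
K_v = lim_{s→0} s·G(s) = 5·2·4 / (5·7·14) = 4/49.
e_ss = 10/K_v = 10/(4/49) = 122.5.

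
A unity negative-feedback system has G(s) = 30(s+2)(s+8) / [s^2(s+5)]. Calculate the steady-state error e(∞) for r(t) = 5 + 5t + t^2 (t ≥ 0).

1/48

G(s) has two factors of s in the denominator, so the system is type 2. By superposition:
  • 5: tracked with zero error.
  • 5t: tracked with zero error.
  • t^2: e_ss = 2/K_a with K_a=96 → 1/48.
Total e_ss = 1/48.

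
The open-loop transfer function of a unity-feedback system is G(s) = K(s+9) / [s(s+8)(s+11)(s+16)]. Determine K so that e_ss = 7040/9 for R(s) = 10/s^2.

2

G(s) has one factor of s in the denominator, so the system is type 1.
K_v = lim_{s→0} s·G(s) = K·9 / (8·11·16) = (9/1408)·K.
e_ss = 10/K_v = 7040/9 ⇒ K_v = 9/704 ⇒ K = (9/704)/(9/1408) = 2.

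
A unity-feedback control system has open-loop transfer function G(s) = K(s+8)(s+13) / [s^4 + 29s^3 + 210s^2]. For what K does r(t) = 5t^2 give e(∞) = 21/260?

250

Factoring s^2 from the denominator leaves a polynomial with constant term 210, so the system is type 2.
K_a = lim_{s→0} s^2·G(s) = K·8·13 / 210 = (52/105)·K.
e_ss = 10/K_a = 21/260 ⇒ K_a = 2600/21 ⇒ K = (2600/21)/(52/105) = 250.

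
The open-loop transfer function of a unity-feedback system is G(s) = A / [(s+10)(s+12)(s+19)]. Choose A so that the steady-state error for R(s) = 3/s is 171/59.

No free integrators in G(s): this is a type 0 system.
K_p = lim_{s→0} G(s) = A / (10·12·19) = (1/2280)·A.
e_ss = 3/(1 + K_p) = 171/59 ⇒ 1 + (1/2280)·A = 59/57 ⇒ A = 80.

80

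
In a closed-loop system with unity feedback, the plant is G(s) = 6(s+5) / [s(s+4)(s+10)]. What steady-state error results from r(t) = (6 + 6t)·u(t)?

The open loop has one pole at the origin → type 1 system. Treating each term separately:
  • 6: tracked with zero error.
  • 6t: e_ss = 6/K_v with K_v=0.75 → 8.
Total e_ss = 8.

8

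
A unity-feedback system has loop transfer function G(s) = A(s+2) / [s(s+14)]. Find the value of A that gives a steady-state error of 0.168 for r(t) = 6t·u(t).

250

One free integrator in G(s): this is a type 1 system.
K_v = lim_{s→0} s·G(s) = A·2 / (14) = (1/7)·A.
e_ss = 6/K_v = 0.168 ⇒ K_v = 250/7 ⇒ A = (250/7)/(1/7) = 250.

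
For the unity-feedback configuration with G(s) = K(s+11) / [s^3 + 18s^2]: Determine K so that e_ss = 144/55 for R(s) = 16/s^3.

10

Lowest-order denominator term is 18s^2, so the open loop has 2 poles at the origin → type 2 system.
K_a = lim_{s→0} s^2·G(s) = K·11 / 18 = (11/18)·K.
e_ss = 16/K_a = 144/55 ⇒ K_a = 55/9 ⇒ K = (55/9)/(11/18) = 10.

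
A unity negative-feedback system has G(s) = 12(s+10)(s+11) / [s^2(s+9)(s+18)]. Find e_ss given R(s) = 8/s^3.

54/55

Two free integrators in G(s): this is a type 2 system.
K_a = lim_{s→0} s^2·G(s) = 12·10·11 / (9·18) = 220/27.
r(t) = 4t^2 gives R(s) = 8/s^3.
e_ss = 8/K_a = 8/(220/27) = 54/55.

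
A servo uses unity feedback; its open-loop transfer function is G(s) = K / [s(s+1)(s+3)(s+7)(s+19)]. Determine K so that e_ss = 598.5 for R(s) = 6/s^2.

4

G(s) has one factor of s in the denominator, so the system is type 1.
K_v = lim_{s→0} s·G(s) = K / (1·3·7·19) = (1/399)·K.
e_ss = 6/K_v = 598.5 ⇒ K_v = 4/399 ⇒ K = (4/399)/(1/399) = 4.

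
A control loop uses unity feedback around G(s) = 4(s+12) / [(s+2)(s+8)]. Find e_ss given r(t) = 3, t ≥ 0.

System type = 0 (no poles at s=0).
K_p = lim_{s→0} G(s) = 4·12 / (2·8) = 3.
e_ss = 3/(1 + K_p) = 3/4 = 0.75.

0.75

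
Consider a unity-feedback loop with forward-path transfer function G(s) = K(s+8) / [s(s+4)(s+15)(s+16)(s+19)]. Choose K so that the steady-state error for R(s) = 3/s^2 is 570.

System type = 1 (one pole at s=0).
K_v = lim_{s→0} s·G(s) = K·8 / (4·15·16·19) = (1/2280)·K.
e_ss = 3/K_v = 570 ⇒ K_v = 1/190 ⇒ K = (1/190)/(1/2280) = 12.

12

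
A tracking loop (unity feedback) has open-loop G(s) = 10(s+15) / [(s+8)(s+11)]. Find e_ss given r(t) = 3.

132/119

The open loop has no poles at the origin → type 0 system.
K_p = lim_{s→0} G(s) = 10·15 / (8·11) = 75/44.
e_ss = 3/(1 + K_p) = 3/(119/44) = 132/119.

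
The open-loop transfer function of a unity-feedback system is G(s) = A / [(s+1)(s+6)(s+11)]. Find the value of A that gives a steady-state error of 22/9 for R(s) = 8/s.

The open loop has no poles at the origin → type 0 system.
K_p = lim_{s→0} G(s) = A / (1·6·11) = (1/66)·A.
e_ss = 8/(1 + K_p) = 22/9 ⇒ 1 + (1/66)·A = 36/11 ⇒ A = 150.

150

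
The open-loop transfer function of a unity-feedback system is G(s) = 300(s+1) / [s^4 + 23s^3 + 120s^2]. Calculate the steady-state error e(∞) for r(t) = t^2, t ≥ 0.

Factoring s^2 from the denominator leaves a polynomial with constant term 120, so the system is type 2.
K_a = lim_{s→0} s^2·G(s) = 300·1 / 120 = 2.5.
r(t) = t^2 gives R(s) = 2/s^3.
e_ss = 2/K_a = 2/2.5 = 0.8.

0.8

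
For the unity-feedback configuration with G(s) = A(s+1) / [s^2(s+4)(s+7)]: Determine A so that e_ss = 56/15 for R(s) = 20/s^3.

150

The open loop has two poles at the origin → type 2 system.
K_a = lim_{s→0} s^2·G(s) = A·1 / (4·7) = (1/28)·A.
e_ss = 20/K_a = 56/15 ⇒ K_a = 75/14 ⇒ A = (75/14)/(1/28) = 150.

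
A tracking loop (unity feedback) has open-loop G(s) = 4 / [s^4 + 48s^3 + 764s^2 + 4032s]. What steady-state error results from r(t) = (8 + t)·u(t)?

The denominator has no term below 4032s — 1 pole at s=0, type 1. Treating each term separately:
  • 8: tracked with zero error.
  • t: e_ss = 1/K_v with K_v=1/1008 → 1008.
Total e_ss = 1008.

1008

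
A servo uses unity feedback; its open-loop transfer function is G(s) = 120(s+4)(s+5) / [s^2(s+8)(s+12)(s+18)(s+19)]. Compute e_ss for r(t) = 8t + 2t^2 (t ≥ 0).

54.72

The open loop has two poles at the origin → type 2 system. Treating each term separately:
  • 8t: tracked with zero error.
  • 2t^2: e_ss = 4/K_a with K_a=25/342 → 54.72.
Total e_ss = 54.72.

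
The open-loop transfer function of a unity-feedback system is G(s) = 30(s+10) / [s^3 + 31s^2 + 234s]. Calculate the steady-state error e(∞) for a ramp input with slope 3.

2.34

Lowest-order denominator term is 234s, so the open loop has 1 pole at the origin → type 1 system.
K_v = lim_{s→0} s·G(s) = 30·10 / 234 = 50/39.
e_ss = 3/K_v = 3/(50/39) = 2.34.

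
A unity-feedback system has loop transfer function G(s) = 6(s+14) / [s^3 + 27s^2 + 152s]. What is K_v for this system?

Lowest-order denominator term is 152s, so the open loop has 1 pole at the origin → type 1 system.
K_v = lim_{s→0} s·G(s) = 6·14 / 152 = 21/38.

21/38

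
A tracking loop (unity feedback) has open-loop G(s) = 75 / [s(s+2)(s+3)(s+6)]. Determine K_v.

25/12

The open loop has one pole at the origin → type 1 system.
K_v = lim_{s→0} s·G(s) = 75 / (2·3·6) = 25/12.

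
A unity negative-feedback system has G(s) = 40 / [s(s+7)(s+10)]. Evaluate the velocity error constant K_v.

The open loop has one pole at the origin → type 1 system.
K_v = lim_{s→0} s·G(s) = 40 / (7·10) = 4/7.

4/7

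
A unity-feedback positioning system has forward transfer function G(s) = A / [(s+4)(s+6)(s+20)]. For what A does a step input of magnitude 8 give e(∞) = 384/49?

10

G(s) has no factors of s in the denominator, so the system is type 0.
K_p = lim_{s→0} G(s) = A / (4·6·20) = (1/480)·A.
e_ss = 8/(1 + K_p) = 384/49 ⇒ 1 + (1/480)·A = 49/48 ⇒ A = 10.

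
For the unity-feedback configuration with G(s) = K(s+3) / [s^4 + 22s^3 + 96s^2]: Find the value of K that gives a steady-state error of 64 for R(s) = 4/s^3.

Lowest-order denominator term is 96s^2, so the open loop has 2 poles at the origin → type 2 system.
K_a = lim_{s→0} s^2·G(s) = K·3 / 96 = (1/32)·K.
e_ss = 4/K_a = 64 ⇒ K_a = 0.0625 ⇒ K = 0.0625/(1/32) = 2.

2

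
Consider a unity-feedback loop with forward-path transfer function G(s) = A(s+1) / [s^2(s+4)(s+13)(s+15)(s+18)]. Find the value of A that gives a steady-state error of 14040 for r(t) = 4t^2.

8

G(s) has two factors of s in the denominator, so the system is type 2.
K_a = lim_{s→0} s^2·G(s) = A·1 / (4·13·15·18) = (1/14040)·A.
e_ss = 8/K_a = 14040 ⇒ K_a = 1/1755 ⇒ A = (1/1755)/(1/14040) = 8.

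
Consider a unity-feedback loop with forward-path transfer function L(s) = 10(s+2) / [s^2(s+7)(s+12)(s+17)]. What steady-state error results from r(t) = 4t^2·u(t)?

571.2

L(s) has two factors of s in the denominator, so the system is type 2.
K_a = lim_{s→0} s^2·L(s) = 10·2 / (7·12·17) = 5/357.
r(t) = 4t^2 gives R(s) = 8/s^3.
e_ss = 8/K_a = 8/(5/357) = 571.2.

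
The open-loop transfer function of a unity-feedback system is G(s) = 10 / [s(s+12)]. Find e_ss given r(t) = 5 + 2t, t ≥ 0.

2.4

G(s) has one factor of s in the denominator, so the system is type 1. Taking each input component in turn:
  • 5: tracked with zero error.
  • 2t: e_ss = 2/K_v with K_v=5/6 → 2.4.
Total e_ss = 2.4.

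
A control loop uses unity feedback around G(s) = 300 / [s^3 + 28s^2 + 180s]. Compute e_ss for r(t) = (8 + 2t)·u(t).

1.2

The denominator has no term below 180s — 1 pole at s=0, type 1. Taking each input component in turn:
  • 8: tracked with zero error.
  • 2t: e_ss = 2/K_v with K_v=5/3 → 1.2.
Total e_ss = 1.2.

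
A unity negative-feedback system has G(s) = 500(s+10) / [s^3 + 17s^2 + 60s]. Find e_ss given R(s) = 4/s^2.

0.048

Factoring s from the denominator leaves a polynomial with constant term 60, so the system is type 1.
K_v = lim_{s→0} s·G(s) = 500·10 / 60 = 250/3.
e_ss = 4/K_v = 4/(250/3) = 0.048.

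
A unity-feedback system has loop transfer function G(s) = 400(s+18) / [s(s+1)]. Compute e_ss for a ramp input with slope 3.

One free integrator in G(s): this is a type 1 system.
K_v = lim_{s→0} s·G(s) = 400·18 / (1) = 7200.
e_ss = 3/K_v = 3/7200 = 1/2400.

1/2400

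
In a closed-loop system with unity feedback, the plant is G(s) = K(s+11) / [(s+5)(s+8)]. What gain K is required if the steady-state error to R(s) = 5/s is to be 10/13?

20

G(s) has no factors of s in the denominator, so the system is type 0.
K_p = lim_{s→0} G(s) = K·11 / (5·8) = 0.275·K.
e_ss = 5/(1 + K_p) = 10/13 ⇒ 1 + 0.275·K = 6.5 ⇒ K = 20.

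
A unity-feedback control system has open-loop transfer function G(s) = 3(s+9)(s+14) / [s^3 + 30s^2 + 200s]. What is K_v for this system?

1.89

Factoring s from the denominator leaves a polynomial with constant term 200, so the system is type 1.
K_v = lim_{s→0} s·G(s) = 3·9·14 / 200 = 1.89.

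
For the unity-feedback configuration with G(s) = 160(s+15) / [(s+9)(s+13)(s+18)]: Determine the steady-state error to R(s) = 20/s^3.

G(s) has no factors of s in the denominator, so the system is type 0.
K_a = lim_{s→0} s^2·G(s) = 0; the steady-state error to this parabolic input grows without bound.

infinity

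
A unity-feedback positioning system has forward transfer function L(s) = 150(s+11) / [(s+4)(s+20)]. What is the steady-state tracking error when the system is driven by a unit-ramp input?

L(s) has no factors of s in the denominator, so the system is type 0.
For a type-0 system K_v = 0, so e_ss to a ramp input is unbounded.

infinity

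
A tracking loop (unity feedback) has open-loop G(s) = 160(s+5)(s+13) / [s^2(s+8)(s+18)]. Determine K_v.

K_v = lim_{s→0} s·G(s); with 2 poles at the origin the limit diverges, so K_v = ∞.

infinity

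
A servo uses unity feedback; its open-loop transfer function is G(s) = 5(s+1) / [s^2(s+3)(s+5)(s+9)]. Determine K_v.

infinity

K_v = lim_{s→0} s·G(s); with 2 poles at the origin the limit diverges, so K_v = ∞.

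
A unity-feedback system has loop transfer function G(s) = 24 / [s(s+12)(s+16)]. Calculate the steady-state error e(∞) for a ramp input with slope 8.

G(s) has one factor of s in the denominator, so the system is type 1.
K_v = lim_{s→0} s·G(s) = 24 / (12·16) = 0.125.
e_ss = 8/K_v = 8/0.125 = 64.

64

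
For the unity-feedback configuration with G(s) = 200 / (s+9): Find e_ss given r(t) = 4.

System type = 0 (no poles at s=0).
K_p = lim_{s→0} G(s) = 200 / (9) = 200/9.
e_ss = 4/(1 + K_p) = 4/(209/9) = 36/209.

36/209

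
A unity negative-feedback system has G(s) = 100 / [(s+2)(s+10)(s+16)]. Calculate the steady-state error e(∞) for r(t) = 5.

The open loop has no poles at the origin → type 0 system.
K_p = lim_{s→0} G(s) = 100 / (2·10·16) = 0.3125.
e_ss = 5/(1 + K_p) = 5/1.3125 = 80/21.

80/21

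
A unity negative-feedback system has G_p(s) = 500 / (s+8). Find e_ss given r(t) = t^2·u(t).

System type = 0 (no poles at s=0).
For a type-0 system K_a = 0, so e_ss to a parabolic input is unbounded.

infinity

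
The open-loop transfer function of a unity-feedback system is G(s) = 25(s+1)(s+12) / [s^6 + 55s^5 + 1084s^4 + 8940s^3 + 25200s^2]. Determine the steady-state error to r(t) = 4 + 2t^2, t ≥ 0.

Factoring s^2 from the denominator leaves a polynomial with constant term 25200, so the system is type 2. Treating each term separately:
  • 4: tracked with zero error.
  • 2t^2: e_ss = 4/K_a with K_a=1/84 → 336.
Total e_ss = 336.

336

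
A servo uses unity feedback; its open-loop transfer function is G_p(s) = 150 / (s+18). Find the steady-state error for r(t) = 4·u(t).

3/7

No free integrators in G_p(s): this is a type 0 system.
K_p = lim_{s→0} G_p(s) = 150 / (18) = 25/3.
e_ss = 4/(1 + K_p) = 4/(28/3) = 3/7.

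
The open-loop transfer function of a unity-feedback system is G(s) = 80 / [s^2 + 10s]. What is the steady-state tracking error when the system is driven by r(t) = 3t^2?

Lowest-order denominator term is 10s, so the open loop has 1 pole at the origin → type 1 system.
K_a = lim_{s→0} s^2·G(s) = 0; the steady-state error to this parabolic input grows without bound.

infinity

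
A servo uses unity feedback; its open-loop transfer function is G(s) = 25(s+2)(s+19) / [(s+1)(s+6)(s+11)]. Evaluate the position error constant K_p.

The open loop has no poles at the origin → type 0 system.
K_p = lim_{s→0} G(s) = 25·2·19 / (1·6·11) = 475/33.

475/33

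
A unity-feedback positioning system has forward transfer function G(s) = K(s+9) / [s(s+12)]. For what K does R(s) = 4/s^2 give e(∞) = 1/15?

The open loop has one pole at the origin → type 1 system.
K_v = lim_{s→0} s·G(s) = K·9 / (12) = 0.75·K.
e_ss = 4/K_v = 1/15 ⇒ K_v = 60 ⇒ K = 60/0.75 = 80.

80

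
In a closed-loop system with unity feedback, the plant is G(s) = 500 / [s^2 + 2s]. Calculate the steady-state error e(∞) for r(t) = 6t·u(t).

Factoring s from the denominator leaves a polynomial with constant term 2, so the system is type 1.
K_v = lim_{s→0} s·G(s) = 500 / 2 = 250.
e_ss = 6/K_v = 6/250 = 0.024.

0.024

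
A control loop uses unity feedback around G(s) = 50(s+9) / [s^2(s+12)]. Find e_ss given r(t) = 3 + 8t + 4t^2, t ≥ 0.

Two free integrators in G(s): this is a type 2 system. Taking each input component in turn:
  • 3: tracked with zero error.
  • 8t: tracked with zero error.
  • 4t^2: e_ss = 8/K_a with K_a=37.5 → 16/75.
Total e_ss = 16/75.

16/75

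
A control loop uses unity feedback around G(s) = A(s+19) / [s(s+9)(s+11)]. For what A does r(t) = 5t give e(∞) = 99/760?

One free integrator in G(s): this is a type 1 system.
K_v = lim_{s→0} s·G(s) = A·19 / (9·11) = (19/99)·A.
e_ss = 5/K_v = 99/760 ⇒ K_v = 3800/99 ⇒ A = (3800/99)/(19/99) = 200.

200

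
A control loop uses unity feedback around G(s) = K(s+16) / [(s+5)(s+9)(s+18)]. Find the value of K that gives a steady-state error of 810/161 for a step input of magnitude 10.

50

The open loop has no poles at the origin → type 0 system.
K_p = lim_{s→0} G(s) = K·16 / (5·9·18) = (8/405)·K.
e_ss = 10/(1 + K_p) = 810/161 ⇒ 1 + (8/405)·K = 161/81 ⇒ K = 50.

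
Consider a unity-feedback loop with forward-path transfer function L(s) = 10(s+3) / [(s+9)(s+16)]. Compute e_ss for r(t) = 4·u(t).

System type = 0 (no poles at s=0).
K_p = lim_{s→0} L(s) = 10·3 / (9·16) = 5/24.
e_ss = 4/(1 + K_p) = 4/(29/24) = 96/29.

96/29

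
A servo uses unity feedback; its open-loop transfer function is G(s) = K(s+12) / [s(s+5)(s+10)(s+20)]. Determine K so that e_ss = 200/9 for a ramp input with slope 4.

15

The open loop has one pole at the origin → type 1 system.
K_v = lim_{s→0} s·G(s) = K·12 / (5·10·20) = 0.012·K.
e_ss = 4/K_v = 200/9 ⇒ K_v = 0.18 ⇒ K = 0.18/0.012 = 15.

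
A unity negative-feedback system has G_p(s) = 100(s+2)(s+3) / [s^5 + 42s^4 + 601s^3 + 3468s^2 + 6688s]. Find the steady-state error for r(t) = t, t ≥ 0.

836/75

Factoring s from the denominator leaves a polynomial with constant term 6688, so the system is type 1.
K_v = lim_{s→0} s·G_p(s) = 100·2·3 / 6688 = 75/836.
e_ss = 1/K_v = 1/(75/836) = 836/75.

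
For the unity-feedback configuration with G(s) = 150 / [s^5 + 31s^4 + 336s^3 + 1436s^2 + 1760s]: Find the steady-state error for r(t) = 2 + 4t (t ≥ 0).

Lowest-order denominator term is 1760s, so the open loop has 1 pole at the origin → type 1 system. Taking each input component in turn:
  • 2: tracked with zero error.
  • 4t: e_ss = 4/K_v with K_v=15/176 → 704/15.
Total e_ss = 704/15.

704/15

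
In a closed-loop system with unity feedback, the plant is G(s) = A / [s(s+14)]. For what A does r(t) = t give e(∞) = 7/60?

The open loop has one pole at the origin → type 1 system.
K_v = lim_{s→0} s·G(s) = A / (14) = (1/14)·A.
e_ss = 1/K_v = 7/60 ⇒ K_v = 60/7 ⇒ A = (60/7)/(1/14) = 120.

120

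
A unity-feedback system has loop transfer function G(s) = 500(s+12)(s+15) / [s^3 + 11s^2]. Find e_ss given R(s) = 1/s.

0

Lowest-order denominator term is 11s^2, so the open loop has 2 poles at the origin → type 2 system.
A type-2 system has K_p = ∞, so it tracks a step input with zero steady-state error.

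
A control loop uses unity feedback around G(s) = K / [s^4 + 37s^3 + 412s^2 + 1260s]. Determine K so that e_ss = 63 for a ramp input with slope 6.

Lowest-order denominator term is 1260s, so the open loop has 1 pole at the origin → type 1 system.
K_v = lim_{s→0} s·G(s) = K / 1260 = (1/1260)·K.
e_ss = 6/K_v = 63 ⇒ K_v = 2/21 ⇒ K = (2/21)/(1/1260) = 120.

120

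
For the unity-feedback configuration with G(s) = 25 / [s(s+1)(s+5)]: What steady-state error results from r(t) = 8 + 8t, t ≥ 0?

1.6

G(s) has one factor of s in the denominator, so the system is type 1. Taking each input component in turn:
  • 8: tracked with zero error.
  • 8t: e_ss = 8/K_v with K_v=5 → 1.6.
Total e_ss = 1.6.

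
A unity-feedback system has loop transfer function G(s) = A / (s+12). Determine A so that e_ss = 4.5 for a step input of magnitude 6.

4

No free integrators in G(s): this is a type 0 system.
K_p = lim_{s→0} G(s) = A / (12) = (1/12)·A.
e_ss = 6/(1 + K_p) = 4.5 ⇒ 1 + (1/12)·A = 4/3 ⇒ A = 4.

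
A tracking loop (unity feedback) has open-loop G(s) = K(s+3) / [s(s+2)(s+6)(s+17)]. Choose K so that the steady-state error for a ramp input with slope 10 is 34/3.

60

One free integrator in G(s): this is a type 1 system.
K_v = lim_{s→0} s·G(s) = K·3 / (2·6·17) = (1/68)·K.
e_ss = 10/K_v = 34/3 ⇒ K_v = 15/17 ⇒ K = (15/17)/(1/68) = 60.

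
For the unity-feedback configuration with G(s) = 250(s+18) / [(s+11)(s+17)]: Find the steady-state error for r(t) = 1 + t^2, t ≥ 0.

infinity

System type = 0 (no poles at s=0). By superposition:
  • 1: e_ss = 1/(1+K_p) with K_p=4500/187 → 187/4687.
  • t^2: a type-0 system cannot track it, e_ss → ∞.
The unbounded component dominates.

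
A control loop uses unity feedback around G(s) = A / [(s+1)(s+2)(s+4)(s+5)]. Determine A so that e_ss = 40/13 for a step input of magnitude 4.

12

G(s) has no factors of s in the denominator, so the system is type 0.
K_p = lim_{s→0} G(s) = A / (1·2·4·5) = 0.025·A.
e_ss = 4/(1 + K_p) = 40/13 ⇒ 1 + 0.025·A = 1.3 ⇒ A = 12.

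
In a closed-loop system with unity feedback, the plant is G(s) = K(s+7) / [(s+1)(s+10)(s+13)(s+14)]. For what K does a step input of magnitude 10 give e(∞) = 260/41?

The open loop has no poles at the origin → type 0 system.
K_p = lim_{s→0} G(s) = K·7 / (1·10·13·14) = (1/260)·K.
e_ss = 10/(1 + K_p) = 260/41 ⇒ 1 + (1/260)·K = 41/26 ⇒ K = 150.

150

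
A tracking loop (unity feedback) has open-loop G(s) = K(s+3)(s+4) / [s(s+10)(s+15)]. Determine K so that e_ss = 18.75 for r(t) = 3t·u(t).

System type = 1 (one pole at s=0).
K_v = lim_{s→0} s·G(s) = K·3·4 / (10·15) = 0.08·K.
e_ss = 3/K_v = 18.75 ⇒ K_v = 0.16 ⇒ K = 0.16/0.08 = 2.

2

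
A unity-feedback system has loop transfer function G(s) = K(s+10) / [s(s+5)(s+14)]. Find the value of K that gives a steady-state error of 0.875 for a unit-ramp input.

One free integrator in G(s): this is a type 1 system.
K_v = lim_{s→0} s·G(s) = K·10 / (5·14) = (1/7)·K.
e_ss = 1/K_v = 0.875 ⇒ K_v = 8/7 ⇒ K = (8/7)/(1/7) = 8.

8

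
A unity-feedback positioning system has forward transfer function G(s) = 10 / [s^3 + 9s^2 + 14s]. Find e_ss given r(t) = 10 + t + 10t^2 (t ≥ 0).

infinity

Factoring s from the denominator leaves a polynomial with constant term 14, so the system is type 1. Taking each input component in turn:
  • 10: tracked with zero error.
  • t: e_ss = 1/K_v with K_v=5/7 → 1.4.
  • 10t^2: a type-1 system cannot track it, e_ss → ∞.
The unbounded component dominates.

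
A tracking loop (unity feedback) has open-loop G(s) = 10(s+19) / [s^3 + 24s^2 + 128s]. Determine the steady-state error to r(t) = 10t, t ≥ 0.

128/19

Factoring s from the denominator leaves a polynomial with constant term 128, so the system is type 1.
K_v = lim_{s→0} s·G(s) = 10·19 / 128 = 95/64.
e_ss = 10/K_v = 10/(95/64) = 128/19.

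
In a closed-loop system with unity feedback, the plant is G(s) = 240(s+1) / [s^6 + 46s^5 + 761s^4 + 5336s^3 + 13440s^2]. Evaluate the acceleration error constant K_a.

1/56

Lowest-order denominator term is 13440s^2, so the open loop has 2 poles at the origin → type 2 system.
K_a = lim_{s→0} s^2·G(s) = 240·1 / 13440 = 1/56.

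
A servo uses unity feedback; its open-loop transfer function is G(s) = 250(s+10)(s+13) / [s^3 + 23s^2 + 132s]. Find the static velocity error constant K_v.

Factoring s from the denominator leaves a polynomial with constant term 132, so the system is type 1.
K_v = lim_{s→0} s·G(s) = 250·10·13 / 132 = 8125/33.

8125/33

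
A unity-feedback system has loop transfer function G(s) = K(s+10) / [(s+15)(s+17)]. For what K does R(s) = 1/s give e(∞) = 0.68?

12

No free integrators in G(s): this is a type 0 system.
K_p = lim_{s→0} G(s) = K·10 / (15·17) = (2/51)·K.
e_ss = 1/(1 + K_p) = 0.68 ⇒ 1 + (2/51)·K = 25/17 ⇒ K = 12.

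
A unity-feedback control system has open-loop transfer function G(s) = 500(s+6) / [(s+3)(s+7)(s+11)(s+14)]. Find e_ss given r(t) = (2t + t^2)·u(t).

infinity

System type = 0 (no poles at s=0). Taking each input component in turn:
  • 2t: a type-0 system cannot track it, e_ss → ∞.
  • t^2: a type-0 system cannot track it, e_ss → ∞.
The unbounded component dominates.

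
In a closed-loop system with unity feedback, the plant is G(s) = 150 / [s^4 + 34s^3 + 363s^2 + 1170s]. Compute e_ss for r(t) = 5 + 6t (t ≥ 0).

Factoring s from the denominator leaves a polynomial with constant term 1170, so the system is type 1. Taking each input component in turn:
  • 5: tracked with zero error.
  • 6t: e_ss = 6/K_v with K_v=5/39 → 46.8.
Total e_ss = 46.8.

46.8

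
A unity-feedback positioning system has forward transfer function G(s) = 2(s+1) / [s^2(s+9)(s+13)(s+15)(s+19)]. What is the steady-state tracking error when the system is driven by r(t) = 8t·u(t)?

0

Two free integrators in G(s): this is a type 2 system.
K_v = ∞ for a type-2 system; e_ss to a ramp is zero.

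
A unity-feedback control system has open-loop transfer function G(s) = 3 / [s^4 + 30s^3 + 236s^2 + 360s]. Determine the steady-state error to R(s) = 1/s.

Factoring s from the denominator leaves a polynomial with constant term 360, so the system is type 1.
A type-1 system has K_p = ∞, so it tracks a step input with zero steady-state error.

0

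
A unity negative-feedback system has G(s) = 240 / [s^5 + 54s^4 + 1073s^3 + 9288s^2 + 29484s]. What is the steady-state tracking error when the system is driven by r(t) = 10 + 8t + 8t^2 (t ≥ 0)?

The denominator has no term below 29484s — 1 pole at s=0, type 1. Taking each input component in turn:
  • 10: tracked with zero error.
  • 8t: e_ss = 8/K_v with K_v=20/2457 → 982.8.
  • 8t^2: a type-1 system cannot track it, e_ss → ∞.
The unbounded component dominates.

infinity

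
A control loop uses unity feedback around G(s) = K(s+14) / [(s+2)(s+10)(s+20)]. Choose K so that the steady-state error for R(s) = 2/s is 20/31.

System type = 0 (no poles at s=0).
K_p = lim_{s→0} G(s) = K·14 / (2·10·20) = 0.035·K.
e_ss = 2/(1 + K_p) = 20/31 ⇒ 1 + 0.035·K = 3.1 ⇒ K = 60.

60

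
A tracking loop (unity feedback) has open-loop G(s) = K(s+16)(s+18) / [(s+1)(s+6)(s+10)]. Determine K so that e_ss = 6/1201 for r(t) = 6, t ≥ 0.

The open loop has no poles at the origin → type 0 system.
K_p = lim_{s→0} G(s) = K·16·18 / (1·6·10) = 4.8·K.
e_ss = 6/(1 + K_p) = 6/1201 ⇒ 1 + 4.8·K = 1201 ⇒ K = 250.

250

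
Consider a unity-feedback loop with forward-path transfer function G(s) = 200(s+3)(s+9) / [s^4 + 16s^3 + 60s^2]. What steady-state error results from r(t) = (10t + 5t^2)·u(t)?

1/9

Factoring s^2 from the denominator leaves a polynomial with constant term 60, so the system is type 2. Taking each input component in turn:
  • 10t: tracked with zero error.
  • 5t^2: e_ss = 10/K_a with K_a=90 → 1/9.
Total e_ss = 1/9.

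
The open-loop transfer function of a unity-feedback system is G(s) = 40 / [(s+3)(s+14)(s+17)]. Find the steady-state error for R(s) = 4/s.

G(s) has no factors of s in the denominator, so the system is type 0.
K_p = lim_{s→0} G(s) = 40 / (3·14·17) = 20/357.
e_ss = 4/(1 + K_p) = 4/(377/357) = 1428/377.

1428/377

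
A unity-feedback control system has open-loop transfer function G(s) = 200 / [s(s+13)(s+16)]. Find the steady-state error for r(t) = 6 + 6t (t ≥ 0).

One free integrator in G(s): this is a type 1 system. Treating each term separately:
  • 6: tracked with zero error.
  • 6t: e_ss = 6/K_v with K_v=25/26 → 6.24.
Total e_ss = 6.24.

6.24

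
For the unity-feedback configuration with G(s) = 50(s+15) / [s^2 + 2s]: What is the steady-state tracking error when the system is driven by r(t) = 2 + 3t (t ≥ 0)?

The denominator has no term below 2s — 1 pole at s=0, type 1. By superposition:
  • 2: tracked with zero error.
  • 3t: e_ss = 3/K_v with K_v=375 → 0.008.
Total e_ss = 0.008.

0.008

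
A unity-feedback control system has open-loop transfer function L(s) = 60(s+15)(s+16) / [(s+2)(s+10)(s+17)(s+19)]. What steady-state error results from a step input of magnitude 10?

L(s) has no factors of s in the denominator, so the system is type 0.
K_p = lim_{s→0} L(s) = 60·15·16 / (2·10·17·19) = 720/323.
e_ss = 10/(1 + K_p) = 10/(1043/323) = 3230/1043.

3230/1043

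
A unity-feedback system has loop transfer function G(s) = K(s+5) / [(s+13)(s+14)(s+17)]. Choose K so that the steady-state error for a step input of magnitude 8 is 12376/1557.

4

System type = 0 (no poles at s=0).
K_p = lim_{s→0} G(s) = K·5 / (13·14·17) = (5/3094)·K.
e_ss = 8/(1 + K_p) = 12376/1557 ⇒ 1 + (5/3094)·K = 1557/1547 ⇒ K = 4.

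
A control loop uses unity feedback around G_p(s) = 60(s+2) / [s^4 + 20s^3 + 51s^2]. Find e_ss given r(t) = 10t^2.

Lowest-order denominator term is 51s^2, so the open loop has 2 poles at the origin → type 2 system.
K_a = lim_{s→0} s^2·G_p(s) = 60·2 / 51 = 40/17.
r(t) = 10t^2 gives R(s) = 20/s^3.
e_ss = 20/K_a = 20/(40/17) = 8.5.

8.5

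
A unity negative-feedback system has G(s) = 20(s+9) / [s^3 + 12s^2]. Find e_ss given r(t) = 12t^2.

Lowest-order denominator term is 12s^2, so the open loop has 2 poles at the origin → type 2 system.
K_a = lim_{s→0} s^2·G(s) = 20·9 / 12 = 15.
r(t) = 12t^2 gives R(s) = 24/s^3.
e_ss = 24/K_a = 24/15 = 1.6.

1.6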